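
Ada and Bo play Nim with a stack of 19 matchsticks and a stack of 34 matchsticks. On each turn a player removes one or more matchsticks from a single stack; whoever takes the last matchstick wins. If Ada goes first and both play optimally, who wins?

Ada wins

Compute the nim-sum pairwise:
19 ^ 34 = 49
The nim-sum is 49 ≠ 0, so this is an N-position: the player to move can win; Ada has a winning move.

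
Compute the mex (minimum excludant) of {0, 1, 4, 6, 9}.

2

The values 0, 1 are all present; 2 is the first non-negative integer missing from the set.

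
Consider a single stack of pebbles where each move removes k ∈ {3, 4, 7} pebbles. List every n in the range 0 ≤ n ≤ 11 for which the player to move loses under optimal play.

0, 1, 2, 10, 11

Grundy values for subtraction set {3, 4, 7}:
g(0) = mex{} = 0
g(1) = mex{} = 0
g(2) = mex{} = 0
g(3) = mex{0} = 1
g(4) = mex{0} = 1
g(5) = mex{0} = 1
g(6) = mex{0,1} = 2
g(7) = mex{0,1} = 2
g(8) = mex{0,1} = 2
g(9) = mex{0,1,2} = 3
g(10) = mex{1,2} = 0
g(11) = mex{1,2} = 0
The P-positions (g = 0) in 0..11 are 0, 1, 2, 10, 11.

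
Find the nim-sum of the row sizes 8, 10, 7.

Compute the nim-sum pairwise:
8 ⊕ 10 = 2
2 ⊕ 7 = 5

5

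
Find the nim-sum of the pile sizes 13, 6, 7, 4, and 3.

11

In binary:
  1101  (13)
  0110  (6)
  0111  (7)
  0100  (4)
  0011  (3)
  ----
  1011  (11)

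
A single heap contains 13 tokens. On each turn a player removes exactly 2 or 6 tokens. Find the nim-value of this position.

Build the Grundy sequence with g(k) = mex{g(k−s) : s ∈ {2, 6}, s ≤ k}:
g(0) = mex{} = 0
g(1) = mex{} = 0
g(2) = mex{0} = 1
g(3) = mex{0} = 1
g(4) = mex{1} = 0
g(5) = mex{1} = 0
g(6) = mex{0} = 1
g(7) = mex{0} = 1
g(8) = mex{1} = 0
g(9) = mex{1} = 0
g(10) = mex{0} = 1
g(11) = mex{0} = 1
g(12) = mex{1} = 0
g(13) = mex{1} = 0
So g(13) = 0.

0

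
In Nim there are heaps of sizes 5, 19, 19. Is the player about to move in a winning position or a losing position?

Winning position

Compute the nim-sum pairwise:
5 ^ 19 = 22
22 ^ 19 = 5
The nim-sum is 5 ≠ 0, so this is an N-position: the player to move can win.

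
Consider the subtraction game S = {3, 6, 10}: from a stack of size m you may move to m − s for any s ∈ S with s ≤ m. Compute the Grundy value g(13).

Compute g(0), g(1), … for moves {3, 6, 10}:
k:     0  1  2  3  4  5  6  7  8  9 10 11 12 13
g(k):  0  0  0  1  1  1  2  2  2  0  3  3  1  0
So g(13) = 0.

0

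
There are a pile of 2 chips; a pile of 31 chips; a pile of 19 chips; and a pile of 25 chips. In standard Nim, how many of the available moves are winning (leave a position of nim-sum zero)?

Write each in binary and XOR column by column:
  00010  (2)
  11111  (31)
  10011  (19)
  11001  (25)
  -----
  10111  (23)
The overall nim-sum is X = 23. A pile of size p has a winning move iff p XOR X < p (reduce it to p XOR X).
  2: 2 XOR 23 = 21 ≥ 2 — no move.
  31: 31 XOR 23 = 8 < 31 — winning move (to 8).
  19: 19 XOR 23 = 4 < 19 — winning move (to 4).
  25: 25 XOR 23 = 14 < 25 — winning move (to 14).
That gives 3 winning moves.

3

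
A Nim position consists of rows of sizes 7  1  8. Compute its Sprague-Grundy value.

Write each in binary and XOR column by column:
  0111  (7)
  0001  (1)
  1000  (8)
  ----
  1110  (14)

14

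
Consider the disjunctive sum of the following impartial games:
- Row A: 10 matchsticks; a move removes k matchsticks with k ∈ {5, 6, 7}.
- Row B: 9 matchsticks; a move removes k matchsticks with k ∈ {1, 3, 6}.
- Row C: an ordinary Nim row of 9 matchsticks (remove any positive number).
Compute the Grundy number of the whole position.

11

For row A, compute g(0), g(1), … with moves {5, 6, 7}:
k:     0  1  2  3  4  5  6  7  8  9 10
g(k):  0  0  0  0  0  1  1  1  1  1  2
So g(10) = 2.
For row B, compute g(0), g(1), … with moves {1, 3, 6}:
g(0) = mex{} = 0
g(1) = mex{0} = 1
g(2) = mex{1} = 0
g(3) = mex{0} = 1
g(4) = mex{1} = 0
g(5) = mex{0} = 1
g(6) = mex{0,1} = 2
g(7) = mex{0,1,2} = 3
g(8) = mex{0,1,3} = 2
g(9) = mex{1,2} = 0
So g(9) = 0.
Row C is a plain Nim row of size 9, so its Grundy value is 9.
By the Sprague-Grundy theorem, the Grundy value of a sum of independent games is the XOR of the component values.
Combined value = 2 ⊕ 0 ⊕ 9 = 11.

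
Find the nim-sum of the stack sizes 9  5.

12

Nim-sum: 9 ^ 5 = 12.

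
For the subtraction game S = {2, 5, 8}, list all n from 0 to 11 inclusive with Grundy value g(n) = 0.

0, 1, 4, 7, 10, 11

Compute g(0), g(1), … for moves {2, 5, 8}:
g(0) = mex{} = 0
g(1) = mex{} = 0
g(2) = mex{0} = 1
g(3) = mex{0} = 1
g(4) = mex{1} = 0
g(5) = mex{0,1} = 2
g(6) = mex{0} = 1
g(7) = mex{1,2} = 0
g(8) = mex{0,1} = 2
g(9) = mex{0} = 1
g(10) = mex{1,2} = 0
g(11) = mex{1} = 0
The P-positions (g = 0) in 0..11 are 0, 1, 4, 7, 10, 11.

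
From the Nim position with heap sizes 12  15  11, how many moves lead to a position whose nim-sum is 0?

3

Compute the nim-sum pairwise:
12 ^ 15 = 3
3 ^ 11 = 8
The overall nim-sum is X = 8. A heap of size p has a winning move iff p XOR X < p (reduce it to p XOR X).
  12: 12 XOR 8 = 4 < 12 — winning move (to 4).
  15: 15 XOR 8 = 7 < 15 — winning move (to 7).
  11: 11 XOR 8 = 3 < 11 — winning move (to 3).
That gives 3 winning moves.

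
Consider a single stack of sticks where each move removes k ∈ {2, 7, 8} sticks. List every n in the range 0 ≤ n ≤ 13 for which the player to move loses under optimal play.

0, 1, 4, 5, 10

Grundy values for subtraction set {2, 7, 8}:
k:     0  1  2  3  4  5  6  7  8  9 10 11 12 13
g(k):  0  0  1  1  0  0  1  1  2  2  0  3  1  2
The P-positions (g = 0) in 0..13 are 0, 1, 4, 5, 10.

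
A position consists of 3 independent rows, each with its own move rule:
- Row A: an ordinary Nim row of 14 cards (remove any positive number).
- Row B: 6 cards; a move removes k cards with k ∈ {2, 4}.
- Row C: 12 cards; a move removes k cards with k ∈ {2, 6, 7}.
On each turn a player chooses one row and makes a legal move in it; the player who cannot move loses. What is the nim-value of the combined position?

Row A is a plain Nim row of size 14, so its Grundy value is 14.
Build the Grundy sequence for row B with g(k) = mex{g(k−s) : s ∈ {2, 4}, s ≤ k}:
g(0) = mex{} = 0
g(1) = mex{} = 0
g(2) = mex{0} = 1
g(3) = mex{0} = 1
g(4) = mex{0,1} = 2
g(5) = mex{0,1} = 2
g(6) = mex{1,2} = 0
So g(6) = 0.
For row C, compute g(0), g(1), … with moves {2, 6, 7}:
k:     0  1  2  3  4  5  6  7  8  9 10 11 12
g(k):  0  0  1  1  0  0  1  1  2  0  3  1  2
So g(12) = 2.
By the Sprague-Grundy theorem, the Grundy value of a sum of independent games is the XOR of the component values.
Combined value = 14 XOR 0 XOR 2 = 12.

12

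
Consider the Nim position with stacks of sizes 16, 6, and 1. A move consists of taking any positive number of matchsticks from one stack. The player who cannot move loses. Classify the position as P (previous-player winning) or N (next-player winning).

Bitwise XOR of the heap sizes:
  10000  (16)
  00110  (6)
  00001  (1)
  -----
  10111  (23)
The nim-sum is 23 ≠ 0, so this is an N-position: the player to move can win.

N-position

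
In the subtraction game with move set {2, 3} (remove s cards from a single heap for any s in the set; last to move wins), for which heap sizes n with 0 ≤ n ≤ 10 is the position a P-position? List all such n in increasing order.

Grundy values for subtraction set {2, 3}:
k:     0  1  2  3  4  5  6  7  8  9 10
g(k):  0  0  1  1  2  0  0  1  1  2  0
The P-positions (g = 0) in 0..10 are 0, 1, 5, 6, 10.

0, 1, 5, 6, 10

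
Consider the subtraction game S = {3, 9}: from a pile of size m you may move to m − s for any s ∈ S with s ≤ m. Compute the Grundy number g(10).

1

Build the Grundy sequence with g(k) = mex{g(k−s) : s ∈ {3, 9}, s ≤ k}:
g(0) = mex{} = 0
g(1) = mex{} = 0
g(2) = mex{} = 0
g(3) = mex{0} = 1
g(4) = mex{0} = 1
g(5) = mex{0} = 1
g(6) = mex{1} = 0
g(7) = mex{1} = 0
g(8) = mex{1} = 0
g(9) = mex{0} = 1
g(10) = mex{0} = 1
So g(10) = 1.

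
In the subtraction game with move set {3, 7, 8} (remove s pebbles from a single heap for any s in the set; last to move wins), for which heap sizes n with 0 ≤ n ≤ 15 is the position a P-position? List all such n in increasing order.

Build the Grundy sequence with g(k) = mex{g(k−s) : s ∈ {3, 7, 8}, s ≤ k}:
k:     0  1  2  3  4  5  6  7  8  9 10 11 12 13 14 15
g(k):  0  0  0  1  1  1  0  2  2  1  3  0  0  2  1  1
The P-positions (g = 0) in 0..15 are 0, 1, 2, 6, 11, 12.

0, 1, 2, 6, 11, 12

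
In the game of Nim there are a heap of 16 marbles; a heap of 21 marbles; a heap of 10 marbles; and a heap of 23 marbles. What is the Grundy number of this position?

24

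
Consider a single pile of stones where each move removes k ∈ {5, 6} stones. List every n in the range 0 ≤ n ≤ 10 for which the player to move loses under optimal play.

0, 1, 2, 3, 4

Build the Grundy sequence with g(k) = mex{g(k−s) : s ∈ {5, 6}, s ≤ k}:
g(0) = mex{} = 0
g(1) = mex{} = 0
g(2) = mex{} = 0
g(3) = mex{} = 0
g(4) = mex{} = 0
g(5) = mex{0} = 1
g(6) = mex{0} = 1
g(7) = mex{0} = 1
g(8) = mex{0} = 1
g(9) = mex{0} = 1
g(10) = mex{0,1} = 2
The P-positions (g = 0) in 0..10 are 0, 1, 2, 3, 4.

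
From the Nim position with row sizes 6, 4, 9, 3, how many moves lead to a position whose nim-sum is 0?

Compute the nim-sum pairwise:
6 ⊕ 4 = 2
2 ⊕ 9 = 11
11 ⊕ 3 = 8
The overall nim-sum is X = 8. A row of size p has a winning move iff p XOR X < p (reduce it to p XOR X).
  6: 6 XOR 8 = 14 ≥ 6 — no move.
  4: 4 XOR 8 = 12 ≥ 4 — no move.
  9: 9 XOR 8 = 1 < 9 — winning move (to 1).
  3: 3 XOR 8 = 11 ≥ 3 — no move.
That gives 1 winning move.

1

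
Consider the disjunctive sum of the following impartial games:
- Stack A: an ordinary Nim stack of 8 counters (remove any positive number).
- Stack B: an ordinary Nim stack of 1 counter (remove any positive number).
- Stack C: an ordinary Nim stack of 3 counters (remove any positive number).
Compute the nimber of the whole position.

Stack A is a plain Nim stack of size 8, so its Grundy value is 8.
Stack B is a plain Nim stack of size 1, so its Grundy value is 1.
Stack C is a plain Nim stack of size 3, so its Grundy value is 3.
By the Sprague-Grundy theorem, the Grundy value of a sum of independent games is the XOR of the component values.
Combined value = 8 XOR 1 XOR 3 = 10.

10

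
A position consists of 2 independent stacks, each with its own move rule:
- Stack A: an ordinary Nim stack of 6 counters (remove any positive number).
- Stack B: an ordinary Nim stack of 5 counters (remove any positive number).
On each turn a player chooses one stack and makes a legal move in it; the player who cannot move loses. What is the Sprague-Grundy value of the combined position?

3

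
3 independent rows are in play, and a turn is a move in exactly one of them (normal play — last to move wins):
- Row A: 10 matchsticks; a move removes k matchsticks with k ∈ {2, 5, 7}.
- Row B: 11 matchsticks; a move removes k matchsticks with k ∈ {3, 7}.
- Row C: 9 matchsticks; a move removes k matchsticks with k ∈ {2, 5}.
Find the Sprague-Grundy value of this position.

Build the Grundy sequence for row A with g(k) = mex{g(k−s) : s ∈ {2, 5, 7}, s ≤ k}:
g(0) = mex{} = 0
g(1) = mex{} = 0
g(2) = mex{0} = 1
g(3) = mex{0} = 1
g(4) = mex{1} = 0
g(5) = mex{0,1} = 2
g(6) = mex{0} = 1
g(7) = mex{0,1,2} = 3
g(8) = mex{0,1} = 2
g(9) = mex{0,1,3} = 2
g(10) = mex{1,2} = 0
So g(10) = 0.
For row B, compute g(0), g(1), … with moves {3, 7}:
g(0) = mex{} = 0
g(1) = mex{} = 0
g(2) = mex{} = 0
g(3) = mex{0} = 1
g(4) = mex{0} = 1
g(5) = mex{0} = 1
g(6) = mex{1} = 0
g(7) = mex{0,1} = 2
g(8) = mex{0,1} = 2
g(9) = mex{0} = 1
g(10) = mex{1,2} = 0
g(11) = mex{1,2} = 0
So g(11) = 0.
For row C, compute g(0), g(1), … with moves {2, 5}:
g(0) = mex{} = 0
g(1) = mex{} = 0
g(2) = mex{0} = 1
g(3) = mex{0} = 1
g(4) = mex{1} = 0
g(5) = mex{0,1} = 2
g(6) = mex{0} = 1
g(7) = mex{1,2} = 0
g(8) = mex{1} = 0
g(9) = mex{0} = 1
So g(9) = 1.
The value of a disjunctive sum is the nim-sum of the parts.
Combined value = 0 XOR 0 XOR 1 = 1.

1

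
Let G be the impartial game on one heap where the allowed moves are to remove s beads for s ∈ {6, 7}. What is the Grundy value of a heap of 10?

1

Grundy values for subtraction set {6, 7}:
g(0) = mex{} = 0
g(1) = mex{} = 0
g(2) = mex{} = 0
g(3) = mex{} = 0
g(4) = mex{} = 0
g(5) = mex{} = 0
g(6) = mex{0} = 1
g(7) = mex{0} = 1
g(8) = mex{0} = 1
g(9) = mex{0} = 1
g(10) = mex{0} = 1
So g(10) = 1.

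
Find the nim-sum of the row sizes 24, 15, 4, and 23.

4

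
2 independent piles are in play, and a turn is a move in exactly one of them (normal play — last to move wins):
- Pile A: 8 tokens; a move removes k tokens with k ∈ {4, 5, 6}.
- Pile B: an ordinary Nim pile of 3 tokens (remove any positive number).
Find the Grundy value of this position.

1

Build the Grundy sequence for pile A with g(k) = mex{g(k−s) : s ∈ {4, 5, 6}, s ≤ k}:
g(0) = mex{} = 0
g(1) = mex{} = 0
g(2) = mex{} = 0
g(3) = mex{} = 0
g(4) = mex{0} = 1
g(5) = mex{0} = 1
g(6) = mex{0} = 1
g(7) = mex{0} = 1
g(8) = mex{0,1} = 2
So g(8) = 2.
Pile B is a plain Nim pile of size 3, so its Grundy value is 3.
The value of a disjunctive sum is the nim-sum of the parts.
Combined value = 2 ⊕ 3 = 1.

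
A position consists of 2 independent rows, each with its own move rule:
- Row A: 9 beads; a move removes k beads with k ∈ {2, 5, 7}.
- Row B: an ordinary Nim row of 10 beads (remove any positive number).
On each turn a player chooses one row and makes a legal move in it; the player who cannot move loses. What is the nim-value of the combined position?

Grundy values for row A (subtraction set {2, 5, 7}):
g(0) = mex{} = 0
g(1) = mex{} = 0
g(2) = mex{0} = 1
g(3) = mex{0} = 1
g(4) = mex{1} = 0
g(5) = mex{0,1} = 2
g(6) = mex{0} = 1
g(7) = mex{0,1,2} = 3
g(8) = mex{0,1} = 2
g(9) = mex{0,1,3} = 2
So g(9) = 2.
Row B is a plain Nim row of size 10, so its Grundy value is 10.
The value of a disjunctive sum is the nim-sum of the parts.
Combined value = 2 XOR 10 = 8.

8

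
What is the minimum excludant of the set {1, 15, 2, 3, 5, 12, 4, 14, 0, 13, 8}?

6

The values 0, 1, 2, 3, 4, 5 are all present; 6 is the first non-negative integer missing from the set.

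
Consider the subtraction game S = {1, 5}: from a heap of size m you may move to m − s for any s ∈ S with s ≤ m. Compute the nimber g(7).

1

Build the Grundy sequence with g(k) = mex{g(k−s) : s ∈ {1, 5}, s ≤ k}:
k:     0  1  2  3  4  5  6  7
g(k):  0  1  0  1  0  1  0  1
So g(7) = 1.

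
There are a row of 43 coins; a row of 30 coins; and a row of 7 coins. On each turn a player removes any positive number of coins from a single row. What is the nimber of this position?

50

Nim-sum: 43 ⊕ 30 ⊕ 7 = 50.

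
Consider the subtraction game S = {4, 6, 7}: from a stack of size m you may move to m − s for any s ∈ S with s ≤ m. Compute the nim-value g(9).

Build the Grundy sequence with g(k) = mex{g(k−s) : s ∈ {4, 6, 7}, s ≤ k}:
g(0) = mex{} = 0
g(1) = mex{} = 0
g(2) = mex{} = 0
g(3) = mex{} = 0
g(4) = mex{0} = 1
g(5) = mex{0} = 1
g(6) = mex{0} = 1
g(7) = mex{0} = 1
g(8) = mex{0,1} = 2
g(9) = mex{0,1} = 2
So g(9) = 2.

2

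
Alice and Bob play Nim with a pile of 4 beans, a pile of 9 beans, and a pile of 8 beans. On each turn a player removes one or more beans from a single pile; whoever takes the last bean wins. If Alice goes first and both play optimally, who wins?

Alice wins

Compute the nim-sum pairwise:
4 ^ 9 = 13
13 ^ 8 = 5
The nim-sum is 5 ≠ 0, so this is an N-position: the player to move can win; Alice has a winning move.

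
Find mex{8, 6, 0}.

1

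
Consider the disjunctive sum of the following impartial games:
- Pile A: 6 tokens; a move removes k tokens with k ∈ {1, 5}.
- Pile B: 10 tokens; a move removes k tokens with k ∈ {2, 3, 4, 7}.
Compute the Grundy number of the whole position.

2

Build the Grundy sequence for pile A with g(k) = mex{g(k−s) : s ∈ {1, 5}, s ≤ k}:
g(0) = mex{} = 0
g(1) = mex{0} = 1
g(2) = mex{1} = 0
g(3) = mex{0} = 1
g(4) = mex{1} = 0
g(5) = mex{0} = 1
g(6) = mex{1} = 0
So g(6) = 0.
For pile B, compute g(0), g(1), … with moves {2, 3, 4, 7}:
k:     0  1  2  3  4  5  6  7  8  9 10
g(k):  0  0  1  1  2  2  0  3  1  4  2
So g(10) = 2.
The value of a disjunctive sum is the nim-sum of the parts.
Combined value = 0 ⊕ 2 = 2.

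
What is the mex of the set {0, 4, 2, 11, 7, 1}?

3

The values 0, 1, 2 are all present; 3 is the first non-negative integer missing from the set.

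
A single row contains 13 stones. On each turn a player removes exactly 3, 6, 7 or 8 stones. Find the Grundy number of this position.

Grundy values for subtraction set {3, 6, 7, 8}:
k:     0  1  2  3  4  5  6  7  8  9 10 11 12 13
g(k):  0  0  0  1  1  1  2  2  2  3  3  0  0  0
So g(13) = 0.

0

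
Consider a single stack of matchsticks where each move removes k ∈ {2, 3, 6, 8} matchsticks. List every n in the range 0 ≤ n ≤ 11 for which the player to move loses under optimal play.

0, 1, 5, 10

Compute g(0), g(1), … for moves {2, 3, 6, 8}:
g(0) = mex{} = 0
g(1) = mex{} = 0
g(2) = mex{0} = 1
g(3) = mex{0} = 1
g(4) = mex{0,1} = 2
g(5) = mex{1} = 0
g(6) = mex{0,1,2} = 3
g(7) = mex{0,2} = 1
g(8) = mex{0,1,3} = 2
g(9) = mex{0,1,3} = 2
g(10) = mex{1,2} = 0
g(11) = mex{0,1,2} = 3
The P-positions (g = 0) in 0..11 are 0, 1, 5, 10.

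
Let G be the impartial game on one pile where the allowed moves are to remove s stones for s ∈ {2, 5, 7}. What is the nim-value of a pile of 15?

1

Compute g(0), g(1), … for moves {2, 5, 7}:
k:     0  1  2  3  4  5  6  7  8  9 10 11 12 13 14 15
g(k):  0  0  1  1  0  2  1  3  2  2  0  3  1  0  0  1
So g(15) = 1.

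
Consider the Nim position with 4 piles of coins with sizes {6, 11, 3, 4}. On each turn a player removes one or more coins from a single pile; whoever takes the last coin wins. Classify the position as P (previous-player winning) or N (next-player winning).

Nim-sum: 6 XOR 11 XOR 3 XOR 4 = 10.
The nim-sum is 10 ≠ 0, so this is an N-position: the player to move can win.

N-position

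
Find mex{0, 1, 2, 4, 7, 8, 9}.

The values 0, 1, 2 are all present; 3 is the first non-negative integer missing from the set.

3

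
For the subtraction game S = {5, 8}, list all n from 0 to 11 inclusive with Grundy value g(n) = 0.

0, 1, 2, 3, 4

Grundy values for subtraction set {5, 8}:
g(0) = mex{} = 0
g(1) = mex{} = 0
g(2) = mex{} = 0
g(3) = mex{} = 0
g(4) = mex{} = 0
g(5) = mex{0} = 1
g(6) = mex{0} = 1
g(7) = mex{0} = 1
g(8) = mex{0} = 1
g(9) = mex{0} = 1
g(10) = mex{0,1} = 2
g(11) = mex{0,1} = 2
The P-positions (g = 0) in 0..11 are 0, 1, 2, 3, 4.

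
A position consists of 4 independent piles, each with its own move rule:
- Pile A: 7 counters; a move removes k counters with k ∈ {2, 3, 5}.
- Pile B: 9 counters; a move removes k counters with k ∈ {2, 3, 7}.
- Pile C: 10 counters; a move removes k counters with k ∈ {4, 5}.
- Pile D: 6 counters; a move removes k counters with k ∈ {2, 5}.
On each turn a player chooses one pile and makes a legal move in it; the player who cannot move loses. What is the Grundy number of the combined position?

3

Grundy values for pile A (subtraction set {2, 3, 5}):
k:     0  1  2  3  4  5  6  7
g(k):  0  0  1  1  2  2  3  0
So g(7) = 0.
Build the Grundy sequence for pile B with g(k) = mex{g(k−s) : s ∈ {2, 3, 7}, s ≤ k}:
k:     0  1  2  3  4  5  6  7  8  9
g(k):  0  0  1  1  2  0  0  1  1  2
So g(9) = 2.
Grundy values for pile C (subtraction set {4, 5}):
g(0) = mex{} = 0
g(1) = mex{} = 0
g(2) = mex{} = 0
g(3) = mex{} = 0
g(4) = mex{0} = 1
g(5) = mex{0} = 1
g(6) = mex{0} = 1
g(7) = mex{0} = 1
g(8) = mex{0,1} = 2
g(9) = mex{1} = 0
g(10) = mex{1} = 0
So g(10) = 0.
Grundy values for pile D (subtraction set {2, 5}):
g(0) = mex{} = 0
g(1) = mex{} = 0
g(2) = mex{0} = 1
g(3) = mex{0} = 1
g(4) = mex{1} = 0
g(5) = mex{0,1} = 2
g(6) = mex{0} = 1
So g(6) = 1.
By the Sprague-Grundy theorem, the Grundy value of a sum of independent games is the XOR of the component values.
Combined value = 0 XOR 2 XOR 0 XOR 1 = 3.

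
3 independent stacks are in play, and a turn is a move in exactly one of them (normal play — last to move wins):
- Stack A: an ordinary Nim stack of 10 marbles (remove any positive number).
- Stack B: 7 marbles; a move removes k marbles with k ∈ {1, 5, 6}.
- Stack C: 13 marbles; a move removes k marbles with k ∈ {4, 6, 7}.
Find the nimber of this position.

9

Stack A is a plain Nim stack of size 10, so its Grundy value is 10.
For stack B, compute g(0), g(1), … with moves {1, 5, 6}:
g(0) = mex{} = 0
g(1) = mex{0} = 1
g(2) = mex{1} = 0
g(3) = mex{0} = 1
g(4) = mex{1} = 0
g(5) = mex{0} = 1
g(6) = mex{0,1} = 2
g(7) = mex{0,1,2} = 3
So g(7) = 3.
Grundy values for stack C (subtraction set {4, 6, 7}):
g(0) = mex{} = 0
g(1) = mex{} = 0
g(2) = mex{} = 0
g(3) = mex{} = 0
g(4) = mex{0} = 1
g(5) = mex{0} = 1
g(6) = mex{0} = 1
g(7) = mex{0} = 1
g(8) = mex{0,1} = 2
g(9) = mex{0,1} = 2
g(10) = mex{0,1} = 2
g(11) = mex{1} = 0
g(12) = mex{1,2} = 0
g(13) = mex{1,2} = 0
So g(13) = 0.
The value of a disjunctive sum is the nim-sum of the parts.
Combined value = 10 ⊕ 3 ⊕ 0 = 9.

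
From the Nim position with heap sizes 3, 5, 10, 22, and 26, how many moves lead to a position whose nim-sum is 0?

0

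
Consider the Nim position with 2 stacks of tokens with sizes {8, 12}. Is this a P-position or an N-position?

N-position

In binary:
  1000  (8)
  1100  (12)
  ----
  0100  (4)
The nim-sum is 4 ≠ 0, so this is an N-position: the player to move can win.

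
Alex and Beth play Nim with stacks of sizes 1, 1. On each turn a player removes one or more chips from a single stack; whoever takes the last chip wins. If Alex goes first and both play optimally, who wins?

Beth wins

Nim-sum: 1 ⊕ 1 = 0.
The nim-sum is 0, so this is a P-position: the player to move is in a losing position under optimal play; Alex is about to move from it and so loses — Beth wins.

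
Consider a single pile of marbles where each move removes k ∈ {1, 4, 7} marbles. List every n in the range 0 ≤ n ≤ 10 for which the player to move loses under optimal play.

0, 2, 5, 8, 10

Compute g(0), g(1), … for moves {1, 4, 7}:
g(0) = mex{} = 0
g(1) = mex{0} = 1
g(2) = mex{1} = 0
g(3) = mex{0} = 1
g(4) = mex{0,1} = 2
g(5) = mex{1,2} = 0
g(6) = mex{0} = 1
g(7) = mex{0,1} = 2
g(8) = mex{1,2} = 0
g(9) = mex{0} = 1
g(10) = mex{1} = 0
The P-positions (g = 0) in 0..10 are 0, 2, 5, 8, 10.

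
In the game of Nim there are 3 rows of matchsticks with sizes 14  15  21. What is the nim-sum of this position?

In binary:
  01110  (14)
  01111  (15)
  10101  (21)
  -----
  10100  (20)

20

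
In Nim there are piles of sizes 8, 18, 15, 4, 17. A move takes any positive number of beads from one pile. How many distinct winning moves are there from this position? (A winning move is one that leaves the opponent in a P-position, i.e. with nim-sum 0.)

0

Bitwise XOR of the heap sizes:
  01000  (8)
  10010  (18)
  01111  (15)
  00100  (4)
  10001  (17)
  -----
  00000  (0)
The nim-sum is already 0, so every move leaves a nonzero nim-sum — there are no winning moves.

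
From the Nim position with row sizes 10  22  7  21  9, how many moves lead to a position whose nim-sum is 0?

Compute the nim-sum pairwise:
10 ^ 22 = 28
28 ^ 7 = 27
27 ^ 21 = 14
14 ^ 9 = 7
The overall nim-sum is X = 7. A row of size p has a winning move iff p XOR X < p (reduce it to p XOR X).
  10: 10 XOR 7 = 13 ≥ 10 — no move.
  22: 22 XOR 7 = 17 < 22 — winning move (to 17).
  7: 7 XOR 7 = 0 < 7 — winning move (to 0).
  21: 21 XOR 7 = 18 < 21 — winning move (to 18).
  9: 9 XOR 7 = 14 ≥ 9 — no move.
That gives 3 winning moves.

3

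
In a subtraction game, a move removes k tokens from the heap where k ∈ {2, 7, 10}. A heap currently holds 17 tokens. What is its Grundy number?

0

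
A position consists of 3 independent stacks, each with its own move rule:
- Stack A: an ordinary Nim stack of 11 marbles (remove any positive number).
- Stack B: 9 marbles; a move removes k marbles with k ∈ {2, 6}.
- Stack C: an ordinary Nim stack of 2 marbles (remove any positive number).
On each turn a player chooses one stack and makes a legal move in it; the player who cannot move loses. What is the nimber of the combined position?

Stack A is a plain Nim stack of size 11, so its Grundy value is 11.
Grundy values for stack B (subtraction set {2, 6}):
g(0) = mex{} = 0
g(1) = mex{} = 0
g(2) = mex{0} = 1
g(3) = mex{0} = 1
g(4) = mex{1} = 0
g(5) = mex{1} = 0
g(6) = mex{0} = 1
g(7) = mex{0} = 1
g(8) = mex{1} = 0
g(9) = mex{1} = 0
So g(9) = 0.
Stack C is a plain Nim stack of size 2, so its Grundy value is 2.
By the Sprague-Grundy theorem, the Grundy value of a sum of independent games is the XOR of the component values.
Combined value = 11 ⊕ 0 ⊕ 2 = 9.

9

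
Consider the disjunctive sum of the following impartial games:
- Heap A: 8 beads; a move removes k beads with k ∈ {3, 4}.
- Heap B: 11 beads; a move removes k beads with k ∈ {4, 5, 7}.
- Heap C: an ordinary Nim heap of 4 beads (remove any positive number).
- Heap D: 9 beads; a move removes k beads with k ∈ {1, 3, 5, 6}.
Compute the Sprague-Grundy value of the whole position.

7

Build the Grundy sequence for heap A with g(k) = mex{g(k−s) : s ∈ {3, 4}, s ≤ k}:
k:     0  1  2  3  4  5  6  7  8
g(k):  0  0  0  1  1  1  2  0  0
So g(8) = 0.
For heap B, compute g(0), g(1), … with moves {4, 5, 7}:
k:     0  1  2  3  4  5  6  7  8  9 10 11
g(k):  0  0  0  0  1  1  1  1  2  2  2  0
So g(11) = 0.
Heap C is a plain Nim heap of size 4, so its Grundy value is 4.
Grundy values for heap D (subtraction set {1, 3, 5, 6}):
k:     0  1  2  3  4  5  6  7  8  9
g(k):  0  1  0  1  0  1  2  3  2  3
So g(9) = 3.
The value of a disjunctive sum is the nim-sum of the parts.
Combined value = 0 XOR 0 XOR 4 XOR 3 = 7.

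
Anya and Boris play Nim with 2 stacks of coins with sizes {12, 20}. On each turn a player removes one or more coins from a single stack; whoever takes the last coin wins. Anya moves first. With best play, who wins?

Anya wins

Nim-sum: 12 ^ 20 = 24.
The nim-sum is 24 ≠ 0, so this is an N-position: the player to move can win; Anya has a winning move.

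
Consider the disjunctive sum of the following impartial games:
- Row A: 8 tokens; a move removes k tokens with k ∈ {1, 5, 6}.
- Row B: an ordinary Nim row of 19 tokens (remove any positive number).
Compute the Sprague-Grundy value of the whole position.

17

Grundy values for row A (subtraction set {1, 5, 6}):
k:     0  1  2  3  4  5  6  7  8
g(k):  0  1  0  1  0  1  2  3  2
So g(8) = 2.
Row B is a plain Nim row of size 19, so its Grundy value is 19.
By the Sprague-Grundy theorem, the Grundy value of a sum of independent games is the XOR of the component values.
Combined value = 2 ⊕ 19 = 17.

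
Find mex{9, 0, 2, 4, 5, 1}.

The values 0, 1, 2 are all present; 3 is the first non-negative integer missing from the set.

3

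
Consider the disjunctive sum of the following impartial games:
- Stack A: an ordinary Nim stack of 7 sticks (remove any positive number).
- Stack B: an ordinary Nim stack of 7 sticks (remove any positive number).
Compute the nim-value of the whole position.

Stack A is a plain Nim stack of size 7, so its Grundy value is 7.
Stack B is a plain Nim stack of size 7, so its Grundy value is 7.
By the Sprague-Grundy theorem, the Grundy value of a sum of independent games is the XOR of the component values.
Combined value = 7 ⊕ 7 = 0.

0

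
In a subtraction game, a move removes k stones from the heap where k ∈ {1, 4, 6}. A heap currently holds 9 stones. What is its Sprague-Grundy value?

Compute g(0), g(1), … for moves {1, 4, 6}:
g(0) = mex{} = 0
g(1) = mex{0} = 1
g(2) = mex{1} = 0
g(3) = mex{0} = 1
g(4) = mex{0,1} = 2
g(5) = mex{1,2} = 0
g(6) = mex{0} = 1
g(7) = mex{1} = 0
g(8) = mex{0,2} = 1
g(9) = mex{0,1} = 2
So g(9) = 2.

2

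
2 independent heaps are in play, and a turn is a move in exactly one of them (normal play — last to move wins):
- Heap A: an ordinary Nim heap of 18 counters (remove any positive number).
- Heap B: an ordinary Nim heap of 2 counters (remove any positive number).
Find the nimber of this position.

16

Heap A is a plain Nim heap of size 18, so its Grundy value is 18.
Heap B is a plain Nim heap of size 2, so its Grundy value is 2.
By the Sprague-Grundy theorem, the Grundy value of a sum of independent games is the XOR of the component values.
Combined value = 18 ⊕ 2 = 16.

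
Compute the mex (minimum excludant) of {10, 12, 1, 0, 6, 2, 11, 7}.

3

The values 0, 1, 2 are all present; 3 is the first non-negative integer missing from the set.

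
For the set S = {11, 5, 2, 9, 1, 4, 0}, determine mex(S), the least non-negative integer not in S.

The values 0, 1, 2 are all present; 3 is the first non-negative integer missing from the set.

3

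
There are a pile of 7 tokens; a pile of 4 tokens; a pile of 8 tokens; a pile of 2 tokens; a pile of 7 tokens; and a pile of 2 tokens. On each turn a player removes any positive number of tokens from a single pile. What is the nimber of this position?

12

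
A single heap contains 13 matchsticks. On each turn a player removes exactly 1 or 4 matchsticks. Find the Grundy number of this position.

Grundy values for subtraction set {1, 4}:
g(0) = mex{} = 0
g(1) = mex{0} = 1
g(2) = mex{1} = 0
g(3) = mex{0} = 1
g(4) = mex{0,1} = 2
g(5) = mex{1,2} = 0
g(6) = mex{0} = 1
g(7) = mex{1} = 0
g(8) = mex{0,2} = 1
g(9) = mex{0,1} = 2
g(10) = mex{1,2} = 0
g(11) = mex{0} = 1
g(12) = mex{1} = 0
g(13) = mex{0,2} = 1
So g(13) = 1.

1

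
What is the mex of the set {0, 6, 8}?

1

0 is in the set but 1 is not, so the mex is 1.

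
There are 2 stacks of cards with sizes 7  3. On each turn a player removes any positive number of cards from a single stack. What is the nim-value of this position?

In binary:
  111  (7)
  011  (3)
  ---
  100  (4)

4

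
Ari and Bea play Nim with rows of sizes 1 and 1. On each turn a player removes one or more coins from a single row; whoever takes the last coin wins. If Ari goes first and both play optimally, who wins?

Write each in binary and XOR column by column:
  1  (1)
  1  (1)
  -
  0  (0)
The nim-sum is 0, so this is a P-position: the player to move is in a losing position under optimal play; Ari is about to move from it and so loses — Bea wins.

Bea wins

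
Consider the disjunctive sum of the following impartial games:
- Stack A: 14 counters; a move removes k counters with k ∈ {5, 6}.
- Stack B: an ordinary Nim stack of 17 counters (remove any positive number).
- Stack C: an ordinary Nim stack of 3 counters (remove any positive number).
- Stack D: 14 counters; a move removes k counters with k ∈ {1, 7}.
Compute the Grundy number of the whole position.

For stack A, compute g(0), g(1), … with moves {5, 6}:
g(0) = mex{} = 0
g(1) = mex{} = 0
g(2) = mex{} = 0
g(3) = mex{} = 0
g(4) = mex{} = 0
g(5) = mex{0} = 1
g(6) = mex{0} = 1
g(7) = mex{0} = 1
g(8) = mex{0} = 1
g(9) = mex{0} = 1
g(10) = mex{0,1} = 2
g(11) = mex{1} = 0
g(12) = mex{1} = 0
g(13) = mex{1} = 0
g(14) = mex{1} = 0
So g(14) = 0.
Stack B is a plain Nim stack of size 17, so its Grundy value is 17.
Stack C is a plain Nim stack of size 3, so its Grundy value is 3.
For stack D, compute g(0), g(1), … with moves {1, 7}:
k:     0  1  2  3  4  5  6  7  8  9 10 11 12 13 14
g(k):  0  1  0  1  0  1  0  1  0  1  0  1  0  1  0
So g(14) = 0.
The value of a disjunctive sum is the nim-sum of the parts.
Combined value = 0 ⊕ 17 ⊕ 3 ⊕ 0 = 18.

18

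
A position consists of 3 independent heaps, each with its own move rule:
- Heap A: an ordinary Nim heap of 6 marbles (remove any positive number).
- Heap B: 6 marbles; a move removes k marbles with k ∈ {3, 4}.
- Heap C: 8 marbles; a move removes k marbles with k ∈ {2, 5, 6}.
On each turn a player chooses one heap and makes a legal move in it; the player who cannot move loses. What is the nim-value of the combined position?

Heap A is a plain Nim heap of size 6, so its Grundy value is 6.
Grundy values for heap B (subtraction set {3, 4}):
g(0) = mex{} = 0
g(1) = mex{} = 0
g(2) = mex{} = 0
g(3) = mex{0} = 1
g(4) = mex{0} = 1
g(5) = mex{0} = 1
g(6) = mex{0,1} = 2
So g(6) = 2.
Grundy values for heap C (subtraction set {2, 5, 6}):
g(0) = mex{} = 0
g(1) = mex{} = 0
g(2) = mex{0} = 1
g(3) = mex{0} = 1
g(4) = mex{1} = 0
g(5) = mex{0,1} = 2
g(6) = mex{0} = 1
g(7) = mex{0,1,2} = 3
g(8) = mex{1} = 0
So g(8) = 0.
The value of a disjunctive sum is the nim-sum of the parts.
Combined value = 6 ⊕ 2 ⊕ 0 = 4.

4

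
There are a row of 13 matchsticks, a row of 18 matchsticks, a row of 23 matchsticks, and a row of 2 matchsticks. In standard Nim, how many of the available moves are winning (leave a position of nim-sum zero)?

Compute the nim-sum pairwise:
13 ⊕ 18 = 31
31 ⊕ 23 = 8
8 ⊕ 2 = 10
The overall nim-sum is X = 10. A row of size p has a winning move iff p XOR X < p (reduce it to p XOR X).
  13: 13 XOR 10 = 7 < 13 — winning move (to 7).
  18: 18 XOR 10 = 24 ≥ 18 — no move.
  23: 23 XOR 10 = 29 ≥ 23 — no move.
  2: 2 XOR 10 = 8 ≥ 2 — no move.
That gives 1 winning move.

1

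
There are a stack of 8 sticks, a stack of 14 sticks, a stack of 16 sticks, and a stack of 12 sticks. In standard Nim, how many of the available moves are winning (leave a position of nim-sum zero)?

Nim-sum: 8 XOR 14 XOR 16 XOR 12 = 26.
The overall nim-sum is X = 26. A stack of size p has a winning move iff p XOR X < p (reduce it to p XOR X).
  8: 8 XOR 26 = 18 ≥ 8 — no move.
  14: 14 XOR 26 = 20 ≥ 14 — no move.
  16: 16 XOR 26 = 10 < 16 — winning move (to 10).
  12: 12 XOR 26 = 22 ≥ 12 — no move.
That gives 1 winning move.

1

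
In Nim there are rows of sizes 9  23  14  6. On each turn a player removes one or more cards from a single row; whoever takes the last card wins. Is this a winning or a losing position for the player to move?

Winning position

In binary:
  01001  (9)
  10111  (23)
  01110  (14)
  00110  (6)
  -----
  10110  (22)
The nim-sum is 22 ≠ 0, so this is an N-position: the player to move can win.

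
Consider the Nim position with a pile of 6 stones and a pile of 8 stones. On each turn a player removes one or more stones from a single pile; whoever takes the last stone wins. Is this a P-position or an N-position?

In binary:
  0110  (6)
  1000  (8)
  ----
  1110  (14)
The nim-sum is 14 ≠ 0, so this is an N-position: the player to move can win.

N-position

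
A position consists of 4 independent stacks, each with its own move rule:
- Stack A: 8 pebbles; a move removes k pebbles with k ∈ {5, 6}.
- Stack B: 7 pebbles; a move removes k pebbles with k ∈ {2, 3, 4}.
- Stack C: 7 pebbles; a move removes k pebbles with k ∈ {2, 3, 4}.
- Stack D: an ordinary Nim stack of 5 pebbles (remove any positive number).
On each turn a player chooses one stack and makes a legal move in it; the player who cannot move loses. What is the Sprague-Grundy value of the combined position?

4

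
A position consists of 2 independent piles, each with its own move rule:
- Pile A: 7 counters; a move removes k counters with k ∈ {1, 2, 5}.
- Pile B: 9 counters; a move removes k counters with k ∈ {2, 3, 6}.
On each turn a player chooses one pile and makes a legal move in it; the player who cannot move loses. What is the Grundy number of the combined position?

1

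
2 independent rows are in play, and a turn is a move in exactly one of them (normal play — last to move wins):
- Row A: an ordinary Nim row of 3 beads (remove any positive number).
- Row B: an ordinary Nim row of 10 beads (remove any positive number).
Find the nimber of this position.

Row A is a plain Nim row of size 3, so its Grundy value is 3.
Row B is a plain Nim row of size 10, so its Grundy value is 10.
By the Sprague-Grundy theorem, the Grundy value of a sum of independent games is the XOR of the component values.
Combined value = 3 ⊕ 10 = 9.

9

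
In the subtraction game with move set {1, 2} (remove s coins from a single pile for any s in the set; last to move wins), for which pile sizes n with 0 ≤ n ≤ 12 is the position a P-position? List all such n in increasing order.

0, 3, 6, 9, 12

Compute g(0), g(1), … for moves {1, 2}:
g(0) = mex{} = 0
g(1) = mex{0} = 1
g(2) = mex{0,1} = 2
g(3) = mex{1,2} = 0
g(4) = mex{0,2} = 1
g(5) = mex{0,1} = 2
g(6) = mex{1,2} = 0
g(7) = mex{0,2} = 1
g(8) = mex{0,1} = 2
g(9) = mex{1,2} = 0
g(10) = mex{0,2} = 1
g(11) = mex{0,1} = 2
g(12) = mex{1,2} = 0
The P-positions (g = 0) in 0..12 are 0, 3, 6, 9, 12.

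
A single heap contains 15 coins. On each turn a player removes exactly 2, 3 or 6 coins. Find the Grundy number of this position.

Build the Grundy sequence with g(k) = mex{g(k−s) : s ∈ {2, 3, 6}, s ≤ k}:
k:     0  1  2  3  4  5  6  7  8  9 10 11 12 13 14 15
g(k):  0  0  1  1  2  0  3  1  2  0  0  1  1  2  0  3
So g(15) = 3.

3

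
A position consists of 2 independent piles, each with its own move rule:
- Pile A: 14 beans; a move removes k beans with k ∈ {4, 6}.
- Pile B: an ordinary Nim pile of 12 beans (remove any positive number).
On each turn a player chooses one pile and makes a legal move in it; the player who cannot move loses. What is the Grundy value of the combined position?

For pile A, compute g(0), g(1), … with moves {4, 6}:
g(0) = mex{} = 0
g(1) = mex{} = 0
g(2) = mex{} = 0
g(3) = mex{} = 0
g(4) = mex{0} = 1
g(5) = mex{0} = 1
g(6) = mex{0} = 1
g(7) = mex{0} = 1
g(8) = mex{0,1} = 2
g(9) = mex{0,1} = 2
g(10) = mex{1} = 0
g(11) = mex{1} = 0
g(12) = mex{1,2} = 0
g(13) = mex{1,2} = 0
g(14) = mex{0,2} = 1
So g(14) = 1.
Pile B is a plain Nim pile of size 12, so its Grundy value is 12.
The value of a disjunctive sum is the nim-sum of the parts.
Combined value = 1 ⊕ 12 = 13.

13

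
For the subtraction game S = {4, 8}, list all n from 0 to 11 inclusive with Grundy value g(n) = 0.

0, 1, 2, 3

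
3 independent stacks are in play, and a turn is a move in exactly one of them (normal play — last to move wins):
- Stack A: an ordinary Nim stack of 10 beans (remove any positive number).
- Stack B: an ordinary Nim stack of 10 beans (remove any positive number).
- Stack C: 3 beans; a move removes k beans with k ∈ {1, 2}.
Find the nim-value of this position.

Stack A is a plain Nim stack of size 10, so its Grundy value is 10.
Stack B is a plain Nim stack of size 10, so its Grundy value is 10.
Grundy values for stack C (subtraction set {1, 2}):
k:     0  1  2  3
g(k):  0  1  2  0
So g(3) = 0.
The value of a disjunctive sum is the nim-sum of the parts.
Combined value = 10 XOR 10 XOR 0 = 0.

0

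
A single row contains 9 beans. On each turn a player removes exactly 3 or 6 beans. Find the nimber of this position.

Build the Grundy sequence with g(k) = mex{g(k−s) : s ∈ {3, 6}, s ≤ k}:
g(0) = mex{} = 0
g(1) = mex{} = 0
g(2) = mex{} = 0
g(3) = mex{0} = 1
g(4) = mex{0} = 1
g(5) = mex{0} = 1
g(6) = mex{0,1} = 2
g(7) = mex{0,1} = 2
g(8) = mex{0,1} = 2
g(9) = mex{1,2} = 0
So g(9) = 0.

0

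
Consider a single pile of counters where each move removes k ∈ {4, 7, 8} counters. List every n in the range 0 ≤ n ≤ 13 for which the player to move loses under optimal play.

0, 1, 2, 3, 12, 13

Compute g(0), g(1), … for moves {4, 7, 8}:
k:     0  1  2  3  4  5  6  7  8  9 10 11 12 13
g(k):  0  0  0  0  1  1  1  1  2  2  2  2  0  0
The P-positions (g = 0) in 0..13 are 0, 1, 2, 3, 12, 13.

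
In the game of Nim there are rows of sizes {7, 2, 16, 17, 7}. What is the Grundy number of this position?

3

Nim-sum: 7 XOR 2 XOR 16 XOR 17 XOR 7 = 3.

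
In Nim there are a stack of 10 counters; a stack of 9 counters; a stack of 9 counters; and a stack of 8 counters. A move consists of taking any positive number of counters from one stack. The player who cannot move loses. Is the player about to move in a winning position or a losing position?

Winning position

Nim-sum: 10 ^ 9 ^ 9 ^ 8 = 2.
The nim-sum is 2 ≠ 0, so this is an N-position: the player to move can win.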